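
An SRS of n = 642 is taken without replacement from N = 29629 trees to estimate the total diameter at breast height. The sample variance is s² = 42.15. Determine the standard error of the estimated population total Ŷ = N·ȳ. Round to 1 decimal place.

Var(Ŷ) = N²·Var(ȳ) = N²·(1 − n/N)·s²/n.
f = 642/29629 = 0.02166796; Var(ȳ) = 0.97833204·42.15/642 = 0.064231613.
Var(Ŷ) = 29629² · 0.064231613 = 5.6387497 × 10^7.
SE(Ŷ) = √(5.6387497 × 10^7) = 7509.2.

7509.2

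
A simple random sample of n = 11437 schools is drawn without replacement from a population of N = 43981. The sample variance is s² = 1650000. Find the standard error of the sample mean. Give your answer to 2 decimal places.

Under SRS without replacement, Var(ȳ) = (1 − f)·s²/n with f = n/N = 11437/43981 = 0.26004411.
Var(ȳ) = (1 − 0.26004411)·1650000/11437 = 0.73995589·144.2686 = 106.7524.
SE(ȳ) = √(106.7524) = 10.33.

10.33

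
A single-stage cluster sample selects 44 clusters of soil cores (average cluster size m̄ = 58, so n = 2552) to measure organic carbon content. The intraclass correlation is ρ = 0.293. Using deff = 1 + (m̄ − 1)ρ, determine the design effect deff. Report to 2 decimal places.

deff = 1 + (58 − 1)·0.293 = 1 + 16.701 = 17.701.

17.70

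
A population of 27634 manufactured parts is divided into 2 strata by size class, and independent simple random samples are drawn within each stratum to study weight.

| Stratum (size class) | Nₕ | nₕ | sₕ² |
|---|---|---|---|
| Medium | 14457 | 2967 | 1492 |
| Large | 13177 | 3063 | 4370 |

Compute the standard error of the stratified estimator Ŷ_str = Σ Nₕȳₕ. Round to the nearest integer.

Var(Ŷ_str) = Σₕ Nₕ²(1 − fₕ)sₕ²/nₕ.
Medium: 14457²·(1 − 2967/14457)·1492/2967 = 8.3531347 × 10^7.
Large: 13177²·(1 − 3063/13177)·4370/3063 = 1.901402 × 10^8.
Sum = 2.7367155 × 10^8.
SE = √(2.7367155 × 10^8) = 16543.

16543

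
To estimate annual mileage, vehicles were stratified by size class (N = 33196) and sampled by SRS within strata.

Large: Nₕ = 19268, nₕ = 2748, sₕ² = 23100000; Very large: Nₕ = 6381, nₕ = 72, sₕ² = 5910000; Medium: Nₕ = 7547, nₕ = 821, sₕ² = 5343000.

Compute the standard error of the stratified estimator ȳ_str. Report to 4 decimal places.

75.6743

Var(ȳ_str) = Σₕ Wₕ²(1 − fₕ)sₕ²/nₕ with Wₕ = Nₕ/N, N = 33196.
Large: Wₕ = 0.58043138; term = 0.58043138²·(1 − 0.14261989)·23100000/2748 = 2428.1215.
Very large: Wₕ = 0.19222195; term = 0.19222195²·(1 − 0.01128350)·5910000/72 = 2998.6981.
Medium: Wₕ = 0.22734667; term = 0.22734667²·(1 − 0.10878495)·5343000/821 = 299.77935.
Sum = 5726.599.
SE = √(5726.599) = 75.6743.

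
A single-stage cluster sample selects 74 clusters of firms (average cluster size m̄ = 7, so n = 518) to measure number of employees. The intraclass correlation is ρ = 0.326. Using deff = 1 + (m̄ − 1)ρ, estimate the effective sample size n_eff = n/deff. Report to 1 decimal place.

deff = 1 + (7 − 1)·0.326 = 1 + 1.956 = 2.956.
n_eff = 518 / 2.956 = 175.2.

175.2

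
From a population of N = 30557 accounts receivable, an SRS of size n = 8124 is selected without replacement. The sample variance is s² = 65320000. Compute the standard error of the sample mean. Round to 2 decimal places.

Under SRS without replacement, Var(ȳ) = (1 − f)·s²/n with f = n/N = 8124/30557 = 0.26586380.
Var(ȳ) = (1 − 0.26586380)·65320000/8124 = 0.73413620·8040.3742 = 5902.7298.
SE(ȳ) = √(5902.7298) = 76.83.

76.83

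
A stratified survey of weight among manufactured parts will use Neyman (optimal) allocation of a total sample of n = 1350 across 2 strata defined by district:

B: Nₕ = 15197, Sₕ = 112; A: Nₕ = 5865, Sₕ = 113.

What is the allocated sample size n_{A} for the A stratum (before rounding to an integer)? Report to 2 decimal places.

Neyman allocation: nₕ = n·NₕSₕ / Σⱼ NⱼSⱼ.
Σ NⱼSⱼ = 15197·112 + 5865·113 = 2.364809 × 10^6.
n_{A} = 1350·5865·113 / (2.364809 × 10^6) = 378.34.

378.34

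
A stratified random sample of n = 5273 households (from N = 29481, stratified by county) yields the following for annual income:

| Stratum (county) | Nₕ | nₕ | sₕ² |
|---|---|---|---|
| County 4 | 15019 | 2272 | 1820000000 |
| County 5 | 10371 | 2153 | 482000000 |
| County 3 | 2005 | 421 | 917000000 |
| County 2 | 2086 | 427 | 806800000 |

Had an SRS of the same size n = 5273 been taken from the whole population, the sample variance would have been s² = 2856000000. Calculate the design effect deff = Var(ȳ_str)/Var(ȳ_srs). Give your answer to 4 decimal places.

0.4809

Var(ȳ_str) = Σ Wₕ²(1−fₕ)sₕ²/nₕ with Wₕ = Nₕ/29481:
  County 4: (15019/29481)²·(1−2272/15019)·1820000000/2272 = 176452.43
  County 5: (10371/29481)²·(1−2153/10371)·482000000/2153 = 21953.58
  County 3: (2005/29481)²·(1−421/2005)·917000000/421 = 7959.2541
  County 2: (2086/29481)²·(1−427/2086)·806800000/427 = 7523.4023
  → Var(ȳ_str) = 213888.67.
Var(ȳ_srs) = (1 − 5273/29481)·2856000000/5273 = 444751.2.
deff = 213888.67 / 444751.2 = 0.4809.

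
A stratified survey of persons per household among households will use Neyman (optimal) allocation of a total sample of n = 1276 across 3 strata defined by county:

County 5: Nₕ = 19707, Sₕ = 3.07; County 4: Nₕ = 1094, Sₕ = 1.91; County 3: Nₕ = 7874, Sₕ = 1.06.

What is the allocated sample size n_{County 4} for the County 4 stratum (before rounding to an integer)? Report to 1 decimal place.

Neyman allocation: nₕ = n·NₕSₕ / Σⱼ NⱼSⱼ.
Σ NⱼSⱼ = 19707·3.07 + 1094·1.91 + 7874·1.06 = 70936.47.
n_{County 4} = 1276·1094·1.91 / 70936.47 = 37.6.

37.6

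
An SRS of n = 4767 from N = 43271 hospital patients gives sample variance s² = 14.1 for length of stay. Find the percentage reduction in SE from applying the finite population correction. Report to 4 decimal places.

f = n/N = 4767/43271 = 0.11016616.
SE_no-fpc = √(s²/n) = 0.054385983; SE_fpc = √((1−f)s²/n) = 0.051302844.
Ratio = √(1−f) = 0.94331004. Reduction = 100·(1 − 0.94331004) = 5.6690%.

5.6690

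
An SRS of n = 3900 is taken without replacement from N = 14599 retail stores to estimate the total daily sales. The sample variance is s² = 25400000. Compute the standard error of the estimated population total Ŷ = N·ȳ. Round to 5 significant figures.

1.0086 × 10^6

Var(Ŷ) = N²·Var(ȳ) = N²·(1 − n/N)·s²/n.
f = 3900/14599 = 0.26714159; Var(ȳ) = 0.73285841·25400000/3900 = 4772.9753.
Var(Ŷ) = 14599² · 4772.9753 = 1.017268 × 10^12.
SE(Ŷ) = √(1.017268 × 10^12) = 1.0086 × 10^6.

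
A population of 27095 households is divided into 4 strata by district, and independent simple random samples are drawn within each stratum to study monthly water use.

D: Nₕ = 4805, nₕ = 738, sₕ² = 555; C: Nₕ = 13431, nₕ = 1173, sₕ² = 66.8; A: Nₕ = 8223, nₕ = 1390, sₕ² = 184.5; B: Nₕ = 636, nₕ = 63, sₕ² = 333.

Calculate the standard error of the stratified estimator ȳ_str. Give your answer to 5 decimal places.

Var(ȳ_str) = Σₕ Wₕ²(1 − fₕ)sₕ²/nₕ with Wₕ = Nₕ/N, N = 27095.
D: Wₕ = 0.17733899; term = 0.17733899²·(1 − 0.15359001)·555/738 = 0.020018239.
C: Wₕ = 0.49570031; term = 0.49570031²·(1 − 0.08733527)·66.8/1173 = 0.012771094.
A: Wₕ = 0.30348773; term = 0.30348773²·(1 − 0.16903806)·184.5/1390 = 0.01015886.
B: Wₕ = 0.02347297; term = 0.02347297²·(1 − 0.09905660)·333/63 = 0.0026238386.
Sum = 0.045572032.
SE = √(0.045572032) = 0.21348.

0.21348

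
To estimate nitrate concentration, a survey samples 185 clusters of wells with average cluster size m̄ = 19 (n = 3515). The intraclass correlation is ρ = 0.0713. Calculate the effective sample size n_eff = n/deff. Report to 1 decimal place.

deff = 1 + (19 − 1)·0.0713 = 1 + 1.2834 = 2.2834.
n_eff = 3515 / 2.2834 = 1539.4.

1539.4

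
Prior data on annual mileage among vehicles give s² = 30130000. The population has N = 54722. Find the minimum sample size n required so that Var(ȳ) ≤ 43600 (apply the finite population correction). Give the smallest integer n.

683

Without fpc, n₀ = s²/D = 30130000/43600 = 691.0550.
With fpc, (1 − n/N)·s²/n ≤ D requires n ≥ n₀/(1 + n₀/N) = 691.0550/(1 + 691.0550/54722) = 682.4369.
Rounding up, n = 683.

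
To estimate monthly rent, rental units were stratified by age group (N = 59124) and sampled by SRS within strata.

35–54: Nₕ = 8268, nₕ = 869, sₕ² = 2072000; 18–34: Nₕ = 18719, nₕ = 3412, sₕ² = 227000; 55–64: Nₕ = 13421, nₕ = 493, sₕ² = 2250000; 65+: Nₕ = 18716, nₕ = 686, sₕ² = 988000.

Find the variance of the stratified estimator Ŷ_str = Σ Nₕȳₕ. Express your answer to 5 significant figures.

1.4428 × 10^12

Var(Ŷ_str) = Σₕ Nₕ²(1 − fₕ)sₕ²/nₕ.
35–54: 8268²·(1 − 869/8268)·2072000/869 = 1.4586244 × 10^11.
18–34: 18719²·(1 − 3412/18719)·227000/3412 = 1.9062926 × 10^10.
55–64: 13421²·(1 − 493/13421)·2250000/493 = 7.9186622 × 10^11.
65+: 18716²·(1 − 686/18716)·988000/686 = 4.8600596 × 10^11.
Sum = 1.4427975 × 10^12.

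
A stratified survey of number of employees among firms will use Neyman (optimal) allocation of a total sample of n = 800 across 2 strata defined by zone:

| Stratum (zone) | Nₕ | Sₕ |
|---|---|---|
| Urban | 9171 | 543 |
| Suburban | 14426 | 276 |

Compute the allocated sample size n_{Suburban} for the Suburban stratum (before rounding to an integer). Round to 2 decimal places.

355.44

Neyman allocation: nₕ = n·NₕSₕ / Σⱼ NⱼSⱼ.
Σ NⱼSⱼ = 9171·543 + 14426·276 = 8.961429 × 10^6.
n_{Suburban} = 800·14426·276 / (8.961429 × 10^6) = 355.44.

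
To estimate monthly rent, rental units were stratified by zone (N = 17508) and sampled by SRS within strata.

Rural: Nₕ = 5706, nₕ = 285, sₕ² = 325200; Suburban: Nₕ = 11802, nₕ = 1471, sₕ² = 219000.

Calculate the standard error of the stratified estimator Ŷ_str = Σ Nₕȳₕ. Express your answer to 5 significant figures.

Var(Ŷ_str) = Σₕ Nₕ²(1 − fₕ)sₕ²/nₕ.
Rural: 5706²·(1 − 285/5706)·325200/285 = 3.5295298 × 10^10.
Suburban: 11802²·(1 − 1471/11802)·219000/1471 = 1.8152206 × 10^10.
Sum = 5.3447504 × 10^10.
SE = √(5.3447504 × 10^10) = 231190.

231190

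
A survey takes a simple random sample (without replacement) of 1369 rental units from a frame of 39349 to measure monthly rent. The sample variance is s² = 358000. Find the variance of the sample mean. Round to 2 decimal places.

Under SRS without replacement, Var(ȳ) = (1 − f)·s²/n with f = n/N = 1369/39349 = 0.03479123.
Var(ȳ) = (1 − 0.03479123)·358000/1369 = 0.96520877·261.50475 = 252.40668.

252.41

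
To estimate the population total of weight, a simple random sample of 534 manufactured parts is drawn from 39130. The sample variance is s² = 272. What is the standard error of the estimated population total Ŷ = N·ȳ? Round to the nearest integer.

Var(Ŷ) = N²·Var(ȳ) = N²·(1 − n/N)·s²/n.
f = 534/39130 = 0.01364682; Var(ȳ) = 0.98635318·272/534 = 0.50241211.
Var(Ŷ) = 39130² · 0.50241211 = 7.6927177 × 10^8.
SE(Ŷ) = √(7.6927177 × 10^8) = 27736.

27736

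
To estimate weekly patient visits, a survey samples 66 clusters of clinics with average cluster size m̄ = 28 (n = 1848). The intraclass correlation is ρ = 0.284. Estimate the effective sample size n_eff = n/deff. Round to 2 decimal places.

213.20

deff = 1 + (28 − 1)·0.284 = 1 + 7.668 = 8.668.
n_eff = 1848 / 8.668 = 213.20.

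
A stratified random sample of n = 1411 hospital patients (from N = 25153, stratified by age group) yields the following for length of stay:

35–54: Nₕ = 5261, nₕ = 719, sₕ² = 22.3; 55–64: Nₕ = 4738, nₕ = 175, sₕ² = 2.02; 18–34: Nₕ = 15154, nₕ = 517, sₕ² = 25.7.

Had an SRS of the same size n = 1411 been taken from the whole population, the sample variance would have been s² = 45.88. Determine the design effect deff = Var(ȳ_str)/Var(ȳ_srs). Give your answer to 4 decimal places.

Var(ȳ_str) = Σ Wₕ²(1−fₕ)sₕ²/nₕ with Wₕ = Nₕ/25153:
  35–54: (5261/25153)²·(1−719/5261)·22.3/719 = 0.0011714178
  55–64: (4738/25153)²·(1−175/4738)·2.02/175 = 3.9443847 × 10^-4
  18–34: (15154/25153)²·(1−517/15154)·25.7/517 = 0.017427791
  → Var(ȳ_str) = 0.018993647.
Var(ȳ_srs) = (1 − 1411/25153)·45.88/1411 = 0.030691909.
deff = 0.018993647 / 0.030691909 = 0.6188.

0.6188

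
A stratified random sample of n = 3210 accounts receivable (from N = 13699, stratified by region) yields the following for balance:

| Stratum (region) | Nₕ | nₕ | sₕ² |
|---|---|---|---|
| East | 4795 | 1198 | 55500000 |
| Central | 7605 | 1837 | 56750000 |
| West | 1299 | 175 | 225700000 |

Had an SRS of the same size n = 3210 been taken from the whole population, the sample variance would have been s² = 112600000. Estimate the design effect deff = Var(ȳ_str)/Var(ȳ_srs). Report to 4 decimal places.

Var(ȳ_str) = Σ Wₕ²(1−fₕ)sₕ²/nₕ with Wₕ = Nₕ/13699:
  East: (4795/13699)²·(1−1198/4795)·55500000/1198 = 4257.8218
  Central: (7605/13699)²·(1−1837/7605)·56750000/1837 = 7221.1015
  West: (1299/13699)²·(1−175/1299)·225700000/175 = 10034.396
  → Var(ȳ_str) = 21513.319.
Var(ȳ_srs) = (1 − 3210/13699)·112600000/3210 = 26858.304.
deff = 21513.319 / 26858.304 = 0.8010.

0.8010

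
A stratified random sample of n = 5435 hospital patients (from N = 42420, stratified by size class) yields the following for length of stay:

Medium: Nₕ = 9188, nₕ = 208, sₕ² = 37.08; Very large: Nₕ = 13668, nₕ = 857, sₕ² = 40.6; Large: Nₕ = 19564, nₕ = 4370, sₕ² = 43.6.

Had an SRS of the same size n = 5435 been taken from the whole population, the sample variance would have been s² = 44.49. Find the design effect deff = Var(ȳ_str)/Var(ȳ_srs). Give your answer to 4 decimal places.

2.0221

Var(ȳ_str) = Σ Wₕ²(1−fₕ)sₕ²/nₕ with Wₕ = Nₕ/42420:
  Medium: (9188/42420)²·(1−208/9188)·37.08/208 = 0.0081739577
  Very large: (13668/42420)²·(1−857/13668)·40.6/857 = 0.004609904
  Large: (19564/42420)²·(1−4370/19564)·43.6/4370 = 0.0016481377
  → Var(ȳ_str) = 0.014431999.
Var(ȳ_srs) = (1 − 5435/42420)·44.49/5435 = 0.0071370348.
deff = 0.014431999 / 0.0071370348 = 2.0221.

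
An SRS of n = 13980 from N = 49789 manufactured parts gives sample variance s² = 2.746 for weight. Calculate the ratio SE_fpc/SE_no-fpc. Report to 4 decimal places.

f = n/N = 13980/49789 = 0.28078491.
SE_no-fpc = √(s²/n) = 0.014015115; SE_fpc = √((1−f)s²/n) = 0.011885736.
Ratio = √(1−f) = 0.84806550.

0.8481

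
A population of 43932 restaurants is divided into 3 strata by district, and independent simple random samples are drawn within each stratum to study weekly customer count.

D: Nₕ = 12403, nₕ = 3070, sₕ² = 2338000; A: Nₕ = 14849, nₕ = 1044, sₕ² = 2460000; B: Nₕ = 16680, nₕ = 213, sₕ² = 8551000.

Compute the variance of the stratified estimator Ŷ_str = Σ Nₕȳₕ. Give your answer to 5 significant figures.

Var(Ŷ_str) = Σₕ Nₕ²(1 − fₕ)sₕ²/nₕ.
D: 12403²·(1 − 3070/12403)·2338000/3070 = 8.815646 × 10^10.
A: 14849²·(1 − 1044/14849)·2460000/1044 = 4.8302346 × 10^11.
B: 16680²·(1 − 213/16680)·8551000/213 = 1.1026758 × 10^13.
Sum = 1.1597938 × 10^13.

1.1598 × 10^13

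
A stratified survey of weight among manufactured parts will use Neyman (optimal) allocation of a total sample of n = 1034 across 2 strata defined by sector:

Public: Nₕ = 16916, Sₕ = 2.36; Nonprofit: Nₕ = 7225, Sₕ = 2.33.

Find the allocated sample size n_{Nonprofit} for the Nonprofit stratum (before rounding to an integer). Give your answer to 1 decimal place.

306.7

Neyman allocation: nₕ = n·NₕSₕ / Σⱼ NⱼSⱼ.
Σ NⱼSⱼ = 16916·2.36 + 7225·2.33 = 56756.01.
n_{Nonprofit} = 1034·7225·2.33 / 56756.01 = 306.7.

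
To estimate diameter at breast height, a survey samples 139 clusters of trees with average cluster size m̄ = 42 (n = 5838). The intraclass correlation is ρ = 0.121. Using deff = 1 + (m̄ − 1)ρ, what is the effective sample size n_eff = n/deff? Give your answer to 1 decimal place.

979.4

deff = 1 + (42 − 1)·0.121 = 1 + 4.961 = 5.961.
n_eff = 5838 / 5.961 = 979.4.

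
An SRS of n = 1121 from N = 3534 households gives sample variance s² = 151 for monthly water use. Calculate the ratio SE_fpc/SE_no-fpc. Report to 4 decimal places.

f = n/N = 1121/3534 = 0.31720430.
SE_no-fpc = √(s²/n) = 0.36701657; SE_fpc = √((1−f)s²/n) = 0.30327112.
Ratio = √(1−f) = 0.82631453.

0.8263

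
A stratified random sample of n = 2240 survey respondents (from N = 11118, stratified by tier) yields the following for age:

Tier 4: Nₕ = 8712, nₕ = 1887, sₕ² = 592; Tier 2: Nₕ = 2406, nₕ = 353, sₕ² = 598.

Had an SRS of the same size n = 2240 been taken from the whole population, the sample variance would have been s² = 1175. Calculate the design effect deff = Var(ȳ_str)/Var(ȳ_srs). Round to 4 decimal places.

0.5219

Var(ȳ_str) = Σ Wₕ²(1−fₕ)sₕ²/nₕ with Wₕ = Nₕ/11118:
  Tier 4: (8712/11118)²·(1−1887/8712)·592/1887 = 0.15090964
  Tier 2: (2406/11118)²·(1−353/2406)·598/353 = 0.067695174
  → Var(ȳ_str) = 0.21860481.
Var(ȳ_srs) = (1 − 2240/11118)·1175/2240 = 0.4188691.
deff = 0.21860481 / 0.4188691 = 0.5219.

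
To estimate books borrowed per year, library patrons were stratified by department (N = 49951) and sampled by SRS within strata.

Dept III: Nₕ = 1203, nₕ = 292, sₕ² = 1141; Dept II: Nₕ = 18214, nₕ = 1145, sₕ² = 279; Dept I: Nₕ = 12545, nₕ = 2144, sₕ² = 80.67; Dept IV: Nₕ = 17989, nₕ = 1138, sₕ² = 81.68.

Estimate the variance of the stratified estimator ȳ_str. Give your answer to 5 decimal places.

0.04277

Var(ȳ_str) = Σₕ Wₕ²(1 − fₕ)sₕ²/nₕ with Wₕ = Nₕ/N, N = 49951.
Dept III: Wₕ = 0.02408360; term = 0.02408360²·(1 − 0.24272652)·1141/292 = 0.0017163206.
Dept II: Wₕ = 0.36463734; term = 0.36463734²·(1 − 0.06286373)·279/1145 = 0.030361537.
Dept I: Wₕ = 0.25114612; term = 0.25114612²·(1 − 0.17090474)·80.67/2144 = 0.0019676356.
Dept IV: Wₕ = 0.36013293; term = 0.36013293²·(1 − 0.06326088)·81.68/1138 = 0.0087200263.
Sum = 0.04276552.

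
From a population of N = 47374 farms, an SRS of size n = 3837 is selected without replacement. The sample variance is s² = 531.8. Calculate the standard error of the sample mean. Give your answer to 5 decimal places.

0.35689

Under SRS without replacement, Var(ȳ) = (1 − f)·s²/n with f = n/N = 3837/47374 = 0.08099379.
Var(ȳ) = (1 − 0.08099379)·531.8/3837 = 0.91900621·0.13859786 = 0.1273723.
SE(ȳ) = √(0.1273723) = 0.35689.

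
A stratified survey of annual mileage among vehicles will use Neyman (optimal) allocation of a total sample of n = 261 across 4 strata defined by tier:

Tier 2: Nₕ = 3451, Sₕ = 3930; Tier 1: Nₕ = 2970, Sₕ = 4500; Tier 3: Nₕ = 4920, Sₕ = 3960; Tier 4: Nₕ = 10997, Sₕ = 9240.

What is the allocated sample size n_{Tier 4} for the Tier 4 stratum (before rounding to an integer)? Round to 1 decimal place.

Neyman allocation: nₕ = n·NₕSₕ / Σⱼ NⱼSⱼ.
Σ NⱼSⱼ = 3451·3930 + 2970·4500 + 4920·3960 + 10997·9240 = 1.4802291 × 10^8.
n_{Tier 4} = 261·10997·9240 / (1.4802291 × 10^8) = 179.2.

179.2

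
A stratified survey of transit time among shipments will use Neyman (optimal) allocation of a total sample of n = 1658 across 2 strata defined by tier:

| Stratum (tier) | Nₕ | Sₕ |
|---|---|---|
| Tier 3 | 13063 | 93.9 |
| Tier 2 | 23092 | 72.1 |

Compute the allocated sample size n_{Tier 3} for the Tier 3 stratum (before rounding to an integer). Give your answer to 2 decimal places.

703.34

Neyman allocation: nₕ = n·NₕSₕ / Σⱼ NⱼSⱼ.
Σ NⱼSⱼ = 13063·93.9 + 23092·72.1 = 2.8915489 × 10^6.
n_{Tier 3} = 1658·13063·93.9 / (2.8915489 × 10^6) = 703.34.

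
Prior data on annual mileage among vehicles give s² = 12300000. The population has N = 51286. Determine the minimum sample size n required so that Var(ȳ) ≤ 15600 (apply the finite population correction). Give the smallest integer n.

777

Without fpc, n₀ = s²/D = 12300000/15600 = 788.4615.
With fpc, (1 − n/N)·s²/n ≤ D requires n ≥ n₀/(1 + n₀/N) = 788.4615/(1 + 788.4615/51286) = 776.5234.
Rounding up, n = 777.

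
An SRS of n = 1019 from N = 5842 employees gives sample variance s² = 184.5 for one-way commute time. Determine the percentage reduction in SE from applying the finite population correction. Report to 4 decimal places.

f = n/N = 1019/5842 = 0.17442657.
SE_no-fpc = √(s²/n) = 0.4255113; SE_fpc = √((1−f)s²/n) = 0.38662412.
Ratio = √(1−f) = 0.90861072. Reduction = 100·(1 − 0.90861072) = 9.1389%.

9.1389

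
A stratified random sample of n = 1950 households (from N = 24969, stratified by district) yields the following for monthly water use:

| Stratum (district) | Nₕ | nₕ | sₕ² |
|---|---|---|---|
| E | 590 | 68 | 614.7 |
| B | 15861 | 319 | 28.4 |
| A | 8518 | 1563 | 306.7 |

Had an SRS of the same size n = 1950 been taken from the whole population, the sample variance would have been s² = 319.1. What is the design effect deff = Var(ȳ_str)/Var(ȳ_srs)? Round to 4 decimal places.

0.3865

Var(ȳ_str) = Σ Wₕ²(1−fₕ)sₕ²/nₕ with Wₕ = Nₕ/24969:
  E: (590/24969)²·(1−68/590)·614.7/68 = 0.0044655455
  B: (15861/24969)²·(1−319/15861)·28.4/319 = 0.035201634
  A: (8518/24969)²·(1−1563/8518)·306.7/1563 = 0.018646068
  → Var(ȳ_str) = 0.058313248.
Var(ȳ_srs) = (1 − 1950/24969)·319.1/1950 = 0.15086118.
deff = 0.058313248 / 0.15086118 = 0.3865.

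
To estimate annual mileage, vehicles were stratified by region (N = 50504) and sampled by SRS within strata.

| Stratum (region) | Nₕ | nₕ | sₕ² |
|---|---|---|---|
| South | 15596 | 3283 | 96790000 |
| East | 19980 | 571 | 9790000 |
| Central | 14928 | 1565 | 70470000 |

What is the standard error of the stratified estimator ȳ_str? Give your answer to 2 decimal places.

91.37

Var(ȳ_str) = Σₕ Wₕ²(1 − fₕ)sₕ²/nₕ with Wₕ = Nₕ/N, N = 50504.
South: Wₕ = 0.30880722; term = 0.30880722²·(1 − 0.21050269)·96790000/3283 = 2219.6534.
East: Wₕ = 0.39561223; term = 0.39561223²·(1 − 0.02857858)·9790000/571 = 2606.7157.
Central: Wₕ = 0.29558055; term = 0.29558055²·(1 − 0.10483655)·70470000/1565 = 3521.632.
Sum = 8348.0011.
SE = √(8348.0011) = 91.37.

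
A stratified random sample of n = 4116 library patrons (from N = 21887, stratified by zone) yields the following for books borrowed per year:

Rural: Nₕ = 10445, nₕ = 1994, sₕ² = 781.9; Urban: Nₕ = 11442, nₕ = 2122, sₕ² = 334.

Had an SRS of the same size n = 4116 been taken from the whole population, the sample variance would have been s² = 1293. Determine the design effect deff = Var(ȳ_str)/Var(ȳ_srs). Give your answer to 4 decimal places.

Var(ȳ_str) = Σ Wₕ²(1−fₕ)sₕ²/nₕ with Wₕ = Nₕ/21887:
  Rural: (10445/21887)²·(1−1994/10445)·781.9/1994 = 0.07225537
  Urban: (11442/21887)²·(1−2122/11442)·334/2122 = 0.035038578
  → Var(ȳ_str) = 0.10729395.
Var(ȳ_srs) = (1 − 4116/21887)·1293/4116 = 0.25506378.
deff = 0.10729395 / 0.25506378 = 0.4207.

0.4207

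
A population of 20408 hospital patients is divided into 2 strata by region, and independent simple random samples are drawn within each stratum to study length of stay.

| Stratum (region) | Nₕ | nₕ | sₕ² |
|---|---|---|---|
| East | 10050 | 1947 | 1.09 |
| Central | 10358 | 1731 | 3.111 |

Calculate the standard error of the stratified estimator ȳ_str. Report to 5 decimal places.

0.02225

Var(ȳ_str) = Σₕ Wₕ²(1 − fₕ)sₕ²/nₕ with Wₕ = Nₕ/N, N = 20408.
East: Wₕ = 0.49245394; term = 0.49245394²·(1 − 0.19373134)·1.09/1947 = 1.0946406 × 10^-4.
Central: Wₕ = 0.50754606; term = 0.50754606²·(1 − 0.16711720)·3.111/1731 = 3.8560065 × 10^-4.
Sum = 4.9506471 × 10^-4.
SE = √(4.9506471 × 10^-4) = 0.02225.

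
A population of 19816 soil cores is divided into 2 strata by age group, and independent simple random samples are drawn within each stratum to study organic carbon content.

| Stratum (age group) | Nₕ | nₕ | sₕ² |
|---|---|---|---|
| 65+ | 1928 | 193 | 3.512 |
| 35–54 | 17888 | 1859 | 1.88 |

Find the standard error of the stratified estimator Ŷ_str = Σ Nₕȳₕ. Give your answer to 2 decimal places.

Var(Ŷ_str) = Σₕ Nₕ²(1 − fₕ)sₕ²/nₕ.
65+: 1928²·(1 − 193/1928)·3.512/193 = 60870.057.
35–54: 17888²·(1 − 1859/17888)·1.88/1859 = 289965.73.
Sum = 350835.79.
SE = √(350835.79) = 592.31.

592.31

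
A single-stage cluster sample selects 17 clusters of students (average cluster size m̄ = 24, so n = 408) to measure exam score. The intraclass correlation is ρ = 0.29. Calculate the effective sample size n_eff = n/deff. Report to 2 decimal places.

53.19

deff = 1 + (24 − 1)·0.29 = 1 + 6.67 = 7.67.
n_eff = 408 / 7.67 = 53.19.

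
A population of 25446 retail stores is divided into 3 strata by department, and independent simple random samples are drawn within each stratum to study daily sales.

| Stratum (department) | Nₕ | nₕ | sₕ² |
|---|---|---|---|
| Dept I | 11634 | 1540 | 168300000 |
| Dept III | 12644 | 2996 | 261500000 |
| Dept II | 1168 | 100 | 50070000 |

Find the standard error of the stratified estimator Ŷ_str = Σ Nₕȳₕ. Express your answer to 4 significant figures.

4.910 × 10^6

Var(Ŷ_str) = Σₕ Nₕ²(1 − fₕ)sₕ²/nₕ.
Dept I: 11634²·(1 − 1540/11634)·168300000/1540 = 1.2833814 × 10^13.
Dept III: 12644²·(1 − 2996/12644)·261500000/2996 = 1.0647598 × 10^13.
Dept II: 1168²·(1 − 100/1168)·50070000/100 = 6.245852 × 10^11.
Sum = 2.4105997 × 10^13.
SE = √(2.4105997 × 10^13) = 4.910 × 10^6.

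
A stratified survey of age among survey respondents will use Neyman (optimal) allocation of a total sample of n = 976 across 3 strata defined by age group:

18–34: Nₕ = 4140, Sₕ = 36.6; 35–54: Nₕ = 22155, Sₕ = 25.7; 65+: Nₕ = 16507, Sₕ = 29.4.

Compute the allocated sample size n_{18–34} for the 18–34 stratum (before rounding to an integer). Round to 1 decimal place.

Neyman allocation: nₕ = n·NₕSₕ / Σⱼ NⱼSⱼ.
Σ NⱼSⱼ = 4140·36.6 + 22155·25.7 + 16507·29.4 = 1.2062133 × 10^6.
n_{18–34} = 976·4140·36.6 / (1.2062133 × 10^6) = 122.6.

122.6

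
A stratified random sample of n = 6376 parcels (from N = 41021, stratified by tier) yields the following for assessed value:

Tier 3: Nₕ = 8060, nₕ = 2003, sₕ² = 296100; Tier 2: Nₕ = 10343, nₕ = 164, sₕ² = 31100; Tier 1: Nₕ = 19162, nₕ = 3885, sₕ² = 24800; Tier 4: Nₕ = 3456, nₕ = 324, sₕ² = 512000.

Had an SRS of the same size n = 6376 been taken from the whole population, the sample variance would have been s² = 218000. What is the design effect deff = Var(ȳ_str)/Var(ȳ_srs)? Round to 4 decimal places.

0.9499

Var(ȳ_str) = Σ Wₕ²(1−fₕ)sₕ²/nₕ with Wₕ = Nₕ/41021:
  Tier 3: (8060/41021)²·(1−2003/8060)·296100/2003 = 4.2888177
  Tier 2: (10343/41021)²·(1−164/10343)·31100/164 = 11.864671
  Tier 1: (19162/41021)²·(1−3885/19162)·24800/3885 = 1.1105218
  Tier 4: (3456/41021)²·(1−324/3456)·512000/324 = 10.165013
  → Var(ȳ_str) = 27.429024.
Var(ȳ_srs) = (1 − 6376/41021)·218000/6376 = 28.876364.
deff = 27.429024 / 28.876364 = 0.9499.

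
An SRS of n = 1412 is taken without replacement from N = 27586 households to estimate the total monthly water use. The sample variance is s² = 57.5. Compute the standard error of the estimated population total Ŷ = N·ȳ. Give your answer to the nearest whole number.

5422

Var(Ŷ) = N²·Var(ȳ) = N²·(1 − n/N)·s²/n.
f = 1412/27586 = 0.05118538; Var(ȳ) = 0.94881462·57.5/1412 = 0.038637989.
Var(Ŷ) = 27586² · 0.038637989 = 2.9403023 × 10^7.
SE(Ŷ) = √(2.9403023 × 10^7) = 5422.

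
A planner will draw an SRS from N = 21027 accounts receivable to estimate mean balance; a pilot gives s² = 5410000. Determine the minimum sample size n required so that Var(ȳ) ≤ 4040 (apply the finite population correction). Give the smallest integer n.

1259

Without fpc, n₀ = s²/D = 5410000/4040 = 1339.1089.
With fpc, (1 − n/N)·s²/n ≤ D requires n ≥ n₀/(1 + n₀/N) = 1339.1089/(1 + 1339.1089/21027) = 1258.9335.
Rounding up, n = 1259.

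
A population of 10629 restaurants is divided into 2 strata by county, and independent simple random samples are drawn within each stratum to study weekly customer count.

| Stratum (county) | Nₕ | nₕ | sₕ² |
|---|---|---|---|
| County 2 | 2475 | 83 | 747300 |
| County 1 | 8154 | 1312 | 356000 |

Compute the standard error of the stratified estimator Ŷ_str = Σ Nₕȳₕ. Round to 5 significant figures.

261610

Var(Ŷ_str) = Σₕ Nₕ²(1 − fₕ)sₕ²/nₕ.
County 2: 2475²·(1 − 83/2475)·747300/83 = 5.3303198 × 10^10.
County 1: 8154²·(1 − 1312/8154)·356000/1312 = 1.513805 × 10^10.
Sum = 6.8441248 × 10^10.
SE = √(6.8441248 × 10^10) = 261610.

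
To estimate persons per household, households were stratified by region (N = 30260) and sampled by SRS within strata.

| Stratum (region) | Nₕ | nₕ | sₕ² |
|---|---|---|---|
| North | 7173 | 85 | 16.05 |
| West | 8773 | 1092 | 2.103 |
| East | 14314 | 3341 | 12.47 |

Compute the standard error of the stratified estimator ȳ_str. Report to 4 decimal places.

Var(ȳ_str) = Σₕ Wₕ²(1 − fₕ)sₕ²/nₕ with Wₕ = Nₕ/N, N = 30260.
North: Wₕ = 0.23704560; term = 0.23704560²·(1 − 0.01184999)·16.05/85 = 0.010484381.
West: Wₕ = 0.28992069; term = 0.28992069²·(1 − 0.12447281)·2.103/1092 = 1.4172442 × 10^-4.
East: Wₕ = 0.47303371; term = 0.47303371²·(1 − 0.23340785)·12.47/3341 = 6.4023369 × 10^-4.
Sum = 0.011266339.
SE = √(0.011266339) = 0.1061.

0.1061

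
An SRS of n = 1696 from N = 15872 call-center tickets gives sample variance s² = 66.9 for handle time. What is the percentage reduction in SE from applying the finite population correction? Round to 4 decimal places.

5.4936

f = n/N = 1696/15872 = 0.10685484.
SE_no-fpc = √(s²/n) = 0.19860955; SE_fpc = √((1−f)s²/n) = 0.18769865.
Ratio = √(1−f) = 0.94506358. Reduction = 100·(1 − 0.94506358) = 5.4936%.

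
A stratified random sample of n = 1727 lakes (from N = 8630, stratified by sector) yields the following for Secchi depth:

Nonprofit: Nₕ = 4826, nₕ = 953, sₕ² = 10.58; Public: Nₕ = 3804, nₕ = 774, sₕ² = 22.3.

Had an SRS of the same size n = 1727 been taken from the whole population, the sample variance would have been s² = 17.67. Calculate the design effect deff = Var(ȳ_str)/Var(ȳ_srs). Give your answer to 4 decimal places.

0.8853

Var(ȳ_str) = Σ Wₕ²(1−fₕ)sₕ²/nₕ with Wₕ = Nₕ/8630:
  Nonprofit: (4826/8630)²·(1−953/4826)·10.58/953 = 0.0027861596
  Public: (3804/8630)²·(1−774/3804)·22.3/774 = 0.0044588765
  → Var(ȳ_str) = 0.0072450361.
Var(ȳ_srs) = (1 − 1727/8630)·17.67/1727 = 0.0081841068.
deff = 0.0072450361 / 0.0081841068 = 0.8853.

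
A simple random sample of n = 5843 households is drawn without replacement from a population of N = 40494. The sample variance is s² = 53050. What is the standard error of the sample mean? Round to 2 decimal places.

2.79

Under SRS without replacement, Var(ȳ) = (1 − f)·s²/n with f = n/N = 5843/40494 = 0.14429298.
Var(ȳ) = (1 − 0.14429298)·53050/5843 = 0.85570702·9.0792401 = 7.7691695.
SE(ȳ) = √(7.7691695) = 2.79.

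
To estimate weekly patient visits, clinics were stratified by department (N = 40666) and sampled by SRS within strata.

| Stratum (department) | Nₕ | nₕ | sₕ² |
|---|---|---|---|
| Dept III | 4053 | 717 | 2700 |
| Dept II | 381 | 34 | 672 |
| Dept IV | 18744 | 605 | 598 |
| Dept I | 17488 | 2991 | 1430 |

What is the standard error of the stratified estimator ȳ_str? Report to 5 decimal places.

Var(ȳ_str) = Σₕ Wₕ²(1 − fₕ)sₕ²/nₕ with Wₕ = Nₕ/N, N = 40666.
Dept III: Wₕ = 0.09966557; term = 0.09966557²·(1 − 0.17690600)·2700/717 = 0.030788203.
Dept II: Wₕ = 0.00936901; term = 0.00936901²·(1 − 0.08923885)·672/34 = 0.0015800903.
Dept IV: Wₕ = 0.46092559; term = 0.46092559²·(1 − 0.03227700)·598/605 = 0.20321629.
Dept I: Wₕ = 0.43003984; term = 0.43003984²·(1 − 0.17103156)·1430/2991 = 0.073295109.
Sum = 0.30887969.
SE = √(0.30887969) = 0.55577.

0.55577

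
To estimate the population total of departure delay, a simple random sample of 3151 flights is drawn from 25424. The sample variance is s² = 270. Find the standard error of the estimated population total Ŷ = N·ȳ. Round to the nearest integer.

6966

Var(Ŷ) = N²·Var(ȳ) = N²·(1 − n/N)·s²/n.
f = 3151/25424 = 0.12393801; Var(ȳ) = 0.87606199·270/3151 = 0.075067197.
Var(Ŷ) = 25424² · 0.075067197 = 4.8521918 × 10^7.
SE(Ŷ) = √(4.8521918 × 10^7) = 6966.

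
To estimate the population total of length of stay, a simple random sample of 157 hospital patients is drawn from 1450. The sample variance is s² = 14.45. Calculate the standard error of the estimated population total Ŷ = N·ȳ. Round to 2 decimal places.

415.40

Var(Ŷ) = N²·Var(ȳ) = N²·(1 − n/N)·s²/n.
f = 157/1450 = 0.10827586; Var(ȳ) = 0.89172414·14.45/157 = 0.082072699.
Var(Ŷ) = 1450² · 0.082072699 = 172557.85.
SE(Ŷ) = √(172557.85) = 415.40.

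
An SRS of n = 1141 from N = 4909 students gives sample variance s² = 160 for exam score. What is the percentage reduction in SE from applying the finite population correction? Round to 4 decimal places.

12.3889

f = n/N = 1141/4909 = 0.23243023.
SE_no-fpc = √(s²/n) = 0.37447012; SE_fpc = √((1−f)s²/n) = 0.32807724.
Ratio = √(1−f) = 0.87611059. Reduction = 100·(1 − 0.87611059) = 12.3889%.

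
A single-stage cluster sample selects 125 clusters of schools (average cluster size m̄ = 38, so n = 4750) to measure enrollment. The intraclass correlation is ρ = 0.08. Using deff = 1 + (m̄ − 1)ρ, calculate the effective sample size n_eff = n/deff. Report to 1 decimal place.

deff = 1 + (38 − 1)·0.08 = 1 + 2.96 = 3.96.
n_eff = 4750 / 3.96 = 1199.5.

1199.5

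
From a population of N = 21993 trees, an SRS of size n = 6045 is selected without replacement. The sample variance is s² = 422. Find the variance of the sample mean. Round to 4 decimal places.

0.0506

Under SRS without replacement, Var(ȳ) = (1 − f)·s²/n with f = n/N = 6045/21993 = 0.27486018.
Var(ȳ) = (1 − 0.27486018)·422/6045 = 0.72513982·0.06980976 = 0.050621837.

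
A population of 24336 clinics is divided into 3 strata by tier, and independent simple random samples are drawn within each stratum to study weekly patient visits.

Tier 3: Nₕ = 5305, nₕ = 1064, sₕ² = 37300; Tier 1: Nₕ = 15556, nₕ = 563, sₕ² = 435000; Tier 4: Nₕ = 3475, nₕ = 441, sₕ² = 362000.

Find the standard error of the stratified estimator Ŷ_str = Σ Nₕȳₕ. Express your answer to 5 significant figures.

Var(Ŷ_str) = Σₕ Nₕ²(1 − fₕ)sₕ²/nₕ.
Tier 3: 5305²·(1 − 1064/5305)·37300/1064 = 7.8871639 × 10^8.
Tier 1: 15556²·(1 − 563/15556)·435000/563 = 1.8020521 × 10^11.
Tier 4: 3475²·(1 − 441/3475)·362000/441 = 8.6544678 × 10^9.
Sum = 1.8964839 × 10^11.
SE = √(1.8964839 × 10^11) = 435490.

435490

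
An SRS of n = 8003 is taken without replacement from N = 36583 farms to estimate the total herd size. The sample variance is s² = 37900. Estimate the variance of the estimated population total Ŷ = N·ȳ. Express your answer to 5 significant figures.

4.9514 × 10^9

Var(Ŷ) = N²·Var(ȳ) = N²·(1 − n/N)·s²/n.
f = 8003/36583 = 0.21876281; Var(ȳ) = 0.78123719·37900/8003 = 3.6997238.
Var(Ŷ) = 36583² · 3.6997238 = 4.9513991 × 10^9.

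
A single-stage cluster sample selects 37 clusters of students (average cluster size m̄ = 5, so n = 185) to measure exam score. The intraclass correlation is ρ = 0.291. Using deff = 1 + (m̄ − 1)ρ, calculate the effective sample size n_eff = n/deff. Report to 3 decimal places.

85.490

deff = 1 + (5 − 1)·0.291 = 1 + 1.164 = 2.164.
n_eff = 185 / 2.164 = 85.490.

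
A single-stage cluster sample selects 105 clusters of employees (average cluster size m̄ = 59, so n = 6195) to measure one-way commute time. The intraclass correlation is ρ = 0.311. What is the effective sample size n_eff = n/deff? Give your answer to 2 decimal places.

deff = 1 + (59 − 1)·0.311 = 1 + 18.038 = 19.038.
n_eff = 6195 / 19.038 = 325.40.

325.40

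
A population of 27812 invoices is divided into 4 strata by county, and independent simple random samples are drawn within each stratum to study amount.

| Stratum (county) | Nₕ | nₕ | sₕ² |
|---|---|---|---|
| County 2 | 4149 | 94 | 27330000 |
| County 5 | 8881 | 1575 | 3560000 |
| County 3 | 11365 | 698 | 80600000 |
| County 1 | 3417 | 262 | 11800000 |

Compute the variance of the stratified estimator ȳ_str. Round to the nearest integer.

Var(ȳ_str) = Σₕ Wₕ²(1 − fₕ)sₕ²/nₕ with Wₕ = Nₕ/N, N = 27812.
County 2: Wₕ = 0.14918021; term = 0.14918021²·(1 − 0.02265606)·27330000/94 = 6323.851.
County 5: Wₕ = 0.31932259; term = 0.31932259²·(1 − 0.17734489)·3560000/1575 = 189.60358.
County 3: Wₕ = 0.40863656; term = 0.40863656²·(1 − 0.06141663)·80600000/698 = 18097.847.
County 1: Wₕ = 0.12286064; term = 0.12286064²·(1 − 0.07667545)·11800000/262 = 627.71227.
Sum = 25239.014.

25239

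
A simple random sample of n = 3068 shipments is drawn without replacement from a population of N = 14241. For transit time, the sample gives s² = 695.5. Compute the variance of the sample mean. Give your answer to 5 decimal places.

0.17786

Under SRS without replacement, Var(ȳ) = (1 − f)·s²/n with f = n/N = 3068/14241 = 0.21543431.
Var(ȳ) = (1 − 0.21543431)·695.5/3068 = 0.78456569·0.22669492 = 0.17785705.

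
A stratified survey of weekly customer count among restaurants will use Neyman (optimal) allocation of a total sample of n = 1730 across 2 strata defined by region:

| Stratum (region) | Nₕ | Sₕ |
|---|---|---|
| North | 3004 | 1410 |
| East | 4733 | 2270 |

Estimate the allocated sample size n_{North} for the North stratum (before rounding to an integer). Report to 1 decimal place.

489.2

Neyman allocation: nₕ = n·NₕSₕ / Σⱼ NⱼSⱼ.
Σ NⱼSⱼ = 3004·1410 + 4733·2270 = 1.497955 × 10^7.
n_{North} = 1730·3004·1410 / (1.497955 × 10^7) = 489.2.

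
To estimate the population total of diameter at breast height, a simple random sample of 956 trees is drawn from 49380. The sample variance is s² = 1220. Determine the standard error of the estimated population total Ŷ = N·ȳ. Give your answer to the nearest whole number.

55240

Var(Ŷ) = N²·Var(ȳ) = N²·(1 − n/N)·s²/n.
f = 956/49380 = 0.01936006; Var(ȳ) = 0.98063994·1220/956 = 1.2514443.
Var(Ŷ) = 49380² · 1.2514443 = 3.0515023 × 10^9.
SE(Ŷ) = √(3.0515023 × 10^9) = 55240.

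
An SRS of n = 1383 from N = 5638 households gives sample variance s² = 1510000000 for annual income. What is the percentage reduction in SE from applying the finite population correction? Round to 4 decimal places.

13.1265

f = n/N = 1383/5638 = 0.24529975.
SE_no-fpc = √(s²/n) = 1044.9064; SE_fpc = √((1−f)s²/n) = 907.7466.
Ratio = √(1−f) = 0.86873486. Reduction = 100·(1 − 0.86873486) = 13.1265%.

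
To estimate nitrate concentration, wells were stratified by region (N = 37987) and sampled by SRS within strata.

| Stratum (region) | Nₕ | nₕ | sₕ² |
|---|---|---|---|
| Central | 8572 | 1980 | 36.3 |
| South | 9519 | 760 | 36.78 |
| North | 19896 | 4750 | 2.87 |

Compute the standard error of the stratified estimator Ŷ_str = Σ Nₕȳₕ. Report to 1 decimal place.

2291.9

Var(Ŷ_str) = Σₕ Nₕ²(1 − fₕ)sₕ²/nₕ.
Central: 8572²·(1 − 1980/8572)·36.3/1980 = 1.0359548 × 10^6.
South: 9519²·(1 − 760/9519)·36.78/760 = 4.0350042 × 10^6.
North: 19896²·(1 − 4750/19896)·2.87/4750 = 182075.71.
Sum = 5.2530347 × 10^6.
SE = √(5.2530347 × 10^6) = 2291.9.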